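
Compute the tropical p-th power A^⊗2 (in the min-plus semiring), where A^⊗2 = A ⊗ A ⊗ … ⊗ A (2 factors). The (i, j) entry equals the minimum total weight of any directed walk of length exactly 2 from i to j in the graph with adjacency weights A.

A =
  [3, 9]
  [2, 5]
A^⊗2 =
  [6, 12]
  [5, 10]

Each entry (A^⊗2)_ij equals the minimum over all length-2 walks i = v_0 → v_1 → … → v_2 = j of Σ_t A[v_t][v_{t+1}]. For example, for (i, j) = (0, 1) we minimise over 2 possible intermediate vertex sequences; the minimum is 12, attained along the walk 0 → 0 → 1.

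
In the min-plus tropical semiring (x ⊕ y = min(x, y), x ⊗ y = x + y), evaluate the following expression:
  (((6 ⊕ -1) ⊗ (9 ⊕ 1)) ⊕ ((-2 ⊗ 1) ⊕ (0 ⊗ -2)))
(((6 ⊕ -1) ⊗ (9 ⊕ 1)) ⊕ ((-2 ⊗ 1) ⊕ (0 ⊗ -2))) = -2

Expand innermost to outermost. Recall ⊕ takes the minimum of its arguments and ⊗ takes their sum. Working out the expression (((6 ⊕ -1) ⊗ (9 ⊕ 1)) ⊕ ((-2 ⊗ 1) ⊕ (0 ⊗ -2))) gives -2.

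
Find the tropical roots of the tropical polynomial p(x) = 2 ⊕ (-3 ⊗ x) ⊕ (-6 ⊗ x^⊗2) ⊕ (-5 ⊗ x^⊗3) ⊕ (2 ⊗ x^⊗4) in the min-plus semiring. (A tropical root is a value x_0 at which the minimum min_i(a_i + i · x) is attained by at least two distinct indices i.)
Roots: {-7, -1, 3, 5}

Each tropical root is a break point of the lower envelope of the lines y = a_i + i · x (there are 5 lines, with slopes 0, 1, ..., 4). Only the lines that attain the minimum somewhere contribute to roots; other lines are dominated. Here the surviving (envelope) indices are i = 4, i = 3, i = 2, i = 1, i = 0.
Intersections between consecutive envelope lines give the roots: for adjacent envelope indices i < j the intersection is x = (a_i − a_j) / (j − i). Reading off the sorted break points: {-7, -1, 3, 5}.
Verification: at each break x_0, at least two indices attain the minimum of min_i(a_i + i · x_0).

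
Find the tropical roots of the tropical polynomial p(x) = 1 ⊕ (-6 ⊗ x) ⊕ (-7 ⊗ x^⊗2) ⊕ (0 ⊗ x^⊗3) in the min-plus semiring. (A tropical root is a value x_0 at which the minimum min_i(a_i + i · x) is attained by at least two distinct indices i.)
Roots: {-7, 1, 7}

Each tropical root is a break point of the lower envelope of the lines y = a_i + i · x (there are 4 lines, with slopes 0, 1, ..., 3). Only the lines that attain the minimum somewhere contribute to roots; other lines are dominated. Here the surviving (envelope) indices are i = 3, i = 2, i = 1, i = 0.
Intersections between consecutive envelope lines give the roots: for adjacent envelope indices i < j the intersection is x = (a_i − a_j) / (j − i). Reading off the sorted break points: {-7, 1, 7}.
Verification: at each break x_0, at least two indices attain the minimum of min_i(a_i + i · x_0).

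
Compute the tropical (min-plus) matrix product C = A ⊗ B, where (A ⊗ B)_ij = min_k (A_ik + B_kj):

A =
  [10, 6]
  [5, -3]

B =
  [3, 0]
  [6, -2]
A ⊗ B =
  [12, 4]
  [3, -5]

Apply the min-plus product entry-by-entry:
  C[0][0] = min over k of (A[0][0] + B[0][0] = 10 + 3 = 13, A[0][1] + B[1][0] = 6 + 6 = 12) = 12 (attained at k = 1)
  C[0][1] = min over k of (A[0][0] + B[0][1] = 10 + 0 = 10, A[0][1] + B[1][1] = 6 + -2 = 4) = 4 (attained at k = 1)
  C[1][0] = min over k of (A[1][0] + B[0][0] = 5 + 3 = 8, A[1][1] + B[1][0] = -3 + 6 = 3) = 3 (attained at k = 1)
  C[1][1] = min over k of (A[1][0] + B[0][1] = 5 + 0 = 5, A[1][1] + B[1][1] = -3 + -2 = -5) = -5 (attained at k = 1)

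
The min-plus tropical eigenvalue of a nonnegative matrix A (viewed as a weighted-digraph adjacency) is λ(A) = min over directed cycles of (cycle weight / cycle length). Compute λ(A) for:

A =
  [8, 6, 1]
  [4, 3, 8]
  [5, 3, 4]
λ(A) = 8/3

Enumerate directed cycles and compute their means (weight / length). Sample:
  cycle 0 → 0: weight = 8, length = 1, mean = 8/1 ≈ 8.000
  cycle 1 → 1: weight = 3, length = 1, mean = 3/1 ≈ 3.000
  cycle 2 → 2: weight = 4, length = 1, mean = 4/1 ≈ 4.000
  cycle 0 → 1 → 0: weight = 10, length = 2, mean = 10/2 ≈ 5.000
  cycle 0 → 2 → 0: weight = 6, length = 2, mean = 6/2 ≈ 3.000
  cycle 1 → 0 → 1: weight = 10, length = 2, mean = 10/2 ≈ 5.000
Minimum mean = 2.667, attained e.g. along the cycle 0 → 2 → 1 → 0 with weight 8 and length 3. So λ(A) = 8/3 = 8/3.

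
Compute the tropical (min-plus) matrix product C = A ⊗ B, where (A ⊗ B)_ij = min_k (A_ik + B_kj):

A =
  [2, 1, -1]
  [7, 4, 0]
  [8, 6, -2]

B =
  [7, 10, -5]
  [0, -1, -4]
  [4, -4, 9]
A ⊗ B =
  [1, -5, -3]
  [4, -4, 0]
  [2, -6, 2]

Apply the min-plus product entry-by-entry:
  C[0][0] = min over k of (A[0][0] + B[0][0] = 2 + 7 = 9, A[0][1] + B[1][0] = 1 + 0 = 1, A[0][2] + B[2][0] = -1 + 4 = 3) = 1 (attained at k = 1)
  C[0][1] = min over k of (A[0][0] + B[0][1] = 2 + 10 = 12, A[0][1] + B[1][1] = 1 + -1 = 0, A[0][2] + B[2][1] = -1 + -4 = -5) = -5 (attained at k = 2)
  C[0][2] = min over k of (A[0][0] + B[0][2] = 2 + -5 = -3, A[0][1] + B[1][2] = 1 + -4 = -3, A[0][2] + B[2][2] = -1 + 9 = 8) = -3 (attained at k = 0)
  C[1][0] = min over k of (A[1][0] + B[0][0] = 7 + 7 = 14, A[1][1] + B[1][0] = 4 + 0 = 4, A[1][2] + B[2][0] = 0 + 4 = 4) = 4 (attained at k = 1)
  C[1][1] = min over k of (A[1][0] + B[0][1] = 7 + 10 = 17, A[1][1] + B[1][1] = 4 + -1 = 3, A[1][2] + B[2][1] = 0 + -4 = -4) = -4 (attained at k = 2)
  C[1][2] = min over k of (A[1][0] + B[0][2] = 7 + -5 = 2, A[1][1] + B[1][2] = 4 + -4 = 0, A[1][2] + B[2][2] = 0 + 9 = 9) = 0 (attained at k = 1)
  C[2][0] = min over k of (A[2][0] + B[0][0] = 8 + 7 = 15, A[2][1] + B[1][0] = 6 + 0 = 6, A[2][2] + B[2][0] = -2 + 4 = 2) = 2 (attained at k = 2)
  C[2][1] = min over k of (A[2][0] + B[0][1] = 8 + 10 = 18, A[2][1] + B[1][1] = 6 + -1 = 5, A[2][2] + B[2][1] = -2 + -4 = -6) = -6 (attained at k = 2)
  C[2][2] = min over k of (A[2][0] + B[0][2] = 8 + -5 = 3, A[2][1] + B[1][2] = 6 + -4 = 2, A[2][2] + B[2][2] = -2 + 9 = 7) = 2 (attained at k = 1)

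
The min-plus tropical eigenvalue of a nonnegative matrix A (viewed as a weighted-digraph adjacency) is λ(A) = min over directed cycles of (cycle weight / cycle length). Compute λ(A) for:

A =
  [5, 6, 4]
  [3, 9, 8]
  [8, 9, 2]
λ(A) = 2

Enumerate directed cycles and compute their means (weight / length). Sample:
  cycle 0 → 0: weight = 5, length = 1, mean = 5/1 ≈ 5.000
  cycle 1 → 1: weight = 9, length = 1, mean = 9/1 ≈ 9.000
  cycle 2 → 2: weight = 2, length = 1, mean = 2/1 ≈ 2.000
  cycle 0 → 1 → 0: weight = 9, length = 2, mean = 9/2 ≈ 4.500
  cycle 0 → 2 → 0: weight = 12, length = 2, mean = 12/2 ≈ 6.000
  cycle 1 → 0 → 1: weight = 9, length = 2, mean = 9/2 ≈ 4.500
Minimum mean = 2.000, attained e.g. along the cycle 2 → 2 with weight 2 and length 1. So λ(A) = 2/1 = 2.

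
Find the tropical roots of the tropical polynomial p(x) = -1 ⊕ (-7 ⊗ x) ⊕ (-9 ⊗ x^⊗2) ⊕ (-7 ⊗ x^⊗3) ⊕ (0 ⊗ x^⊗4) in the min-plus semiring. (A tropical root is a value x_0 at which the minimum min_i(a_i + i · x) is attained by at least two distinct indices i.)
Roots: {-7, -2, 2, 6}

Each tropical root is a break point of the lower envelope of the lines y = a_i + i · x (there are 5 lines, with slopes 0, 1, ..., 4). Only the lines that attain the minimum somewhere contribute to roots; other lines are dominated. Here the surviving (envelope) indices are i = 4, i = 3, i = 2, i = 1, i = 0.
Intersections between consecutive envelope lines give the roots: for adjacent envelope indices i < j the intersection is x = (a_i − a_j) / (j − i). Reading off the sorted break points: {-7, -2, 2, 6}.
Verification: at each break x_0, at least two indices attain the minimum of min_i(a_i + i · x_0).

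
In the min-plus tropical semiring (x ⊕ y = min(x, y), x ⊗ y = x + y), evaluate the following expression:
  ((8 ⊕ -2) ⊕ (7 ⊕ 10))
((8 ⊕ -2) ⊕ (7 ⊕ 10)) = -2

Expand innermost to outermost. Recall ⊕ takes the minimum of its arguments and ⊗ takes their sum. Working out the expression ((8 ⊕ -2) ⊕ (7 ⊕ 10)) gives -2.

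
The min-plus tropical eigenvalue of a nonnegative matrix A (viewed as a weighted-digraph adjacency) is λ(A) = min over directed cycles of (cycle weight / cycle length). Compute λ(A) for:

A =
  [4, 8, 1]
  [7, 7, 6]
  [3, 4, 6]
λ(A) = 2

Enumerate directed cycles and compute their means (weight / length). Sample:
  cycle 0 → 0: weight = 4, length = 1, mean = 4/1 ≈ 4.000
  cycle 1 → 1: weight = 7, length = 1, mean = 7/1 ≈ 7.000
  cycle 2 → 2: weight = 6, length = 1, mean = 6/1 ≈ 6.000
  cycle 0 → 1 → 0: weight = 15, length = 2, mean = 15/2 ≈ 7.500
  cycle 0 → 2 → 0: weight = 4, length = 2, mean = 4/2 ≈ 2.000
  cycle 1 → 0 → 1: weight = 15, length = 2, mean = 15/2 ≈ 7.500
Minimum mean = 2.000, attained e.g. along the cycle 0 → 2 → 0 with weight 4 and length 2. So λ(A) = 4/2 = 2.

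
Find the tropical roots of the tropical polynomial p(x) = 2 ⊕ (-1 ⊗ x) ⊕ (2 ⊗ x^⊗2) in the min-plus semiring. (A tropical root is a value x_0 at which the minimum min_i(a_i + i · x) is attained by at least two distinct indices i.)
Roots: {-3, 3}

Each tropical root is a break point of the lower envelope of the lines y = a_i + i · x (there are 3 lines, with slopes 0, 1, ..., 2). Only the lines that attain the minimum somewhere contribute to roots; other lines are dominated. Here the surviving (envelope) indices are i = 2, i = 1, i = 0.
Intersections between consecutive envelope lines give the roots: for adjacent envelope indices i < j the intersection is x = (a_i − a_j) / (j − i). Reading off the sorted break points: {-3, 3}.
Verification: at each break x_0, at least two indices attain the minimum of min_i(a_i + i · x_0).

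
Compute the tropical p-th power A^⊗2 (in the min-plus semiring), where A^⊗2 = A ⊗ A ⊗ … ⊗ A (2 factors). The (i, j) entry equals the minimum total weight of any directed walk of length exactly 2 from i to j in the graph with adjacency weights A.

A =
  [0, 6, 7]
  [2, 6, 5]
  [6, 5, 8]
A^⊗2 =
  [0, 6, 7]
  [2, 8, 9]
  [6, 11, 10]

Each entry (A^⊗2)_ij equals the minimum over all length-2 walks i = v_0 → v_1 → … → v_2 = j of Σ_t A[v_t][v_{t+1}]. For example, for (i, j) = (0, 2) we minimise over 3 possible intermediate vertex sequences; the minimum is 7, attained along the walk 0 → 0 → 2.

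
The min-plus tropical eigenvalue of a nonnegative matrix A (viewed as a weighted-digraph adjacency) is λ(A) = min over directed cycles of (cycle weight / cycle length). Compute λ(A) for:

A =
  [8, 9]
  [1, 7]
λ(A) = 5

Enumerate directed cycles and compute their means (weight / length). Sample:
  cycle 0 → 0: weight = 8, length = 1, mean = 8/1 ≈ 8.000
  cycle 1 → 1: weight = 7, length = 1, mean = 7/1 ≈ 7.000
  cycle 0 → 1 → 0: weight = 10, length = 2, mean = 10/2 ≈ 5.000
  cycle 1 → 0 → 1: weight = 10, length = 2, mean = 10/2 ≈ 5.000
Minimum mean = 5.000, attained e.g. along the cycle 0 → 1 → 0 with weight 10 and length 2. So λ(A) = 10/2 = 5.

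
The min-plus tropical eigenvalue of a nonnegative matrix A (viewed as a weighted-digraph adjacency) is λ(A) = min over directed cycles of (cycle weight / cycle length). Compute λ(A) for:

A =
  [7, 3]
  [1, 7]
λ(A) = 2

Enumerate directed cycles and compute their means (weight / length). Sample:
  cycle 0 → 0: weight = 7, length = 1, mean = 7/1 ≈ 7.000
  cycle 1 → 1: weight = 7, length = 1, mean = 7/1 ≈ 7.000
  cycle 0 → 1 → 0: weight = 4, length = 2, mean = 4/2 ≈ 2.000
  cycle 1 → 0 → 1: weight = 4, length = 2, mean = 4/2 ≈ 2.000
Minimum mean = 2.000, attained e.g. along the cycle 0 → 1 → 0 with weight 4 and length 2. So λ(A) = 4/2 = 2.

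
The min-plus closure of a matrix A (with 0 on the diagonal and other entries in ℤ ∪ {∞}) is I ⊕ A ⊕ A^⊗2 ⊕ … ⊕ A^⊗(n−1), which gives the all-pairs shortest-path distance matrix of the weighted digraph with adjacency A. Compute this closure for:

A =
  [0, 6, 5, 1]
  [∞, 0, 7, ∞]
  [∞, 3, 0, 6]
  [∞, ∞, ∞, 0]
Closure =
  [0, 6, 5, 1]
  [∞, 0, 7, 13]
  [∞, 3, 0, 6]
  [∞, ∞, ∞, 0]

This is the Floyd-Warshall all-pairs shortest-path computation. For each intermediate vertex k = 0, 1, …, 3, update dist[i][j] ← min(dist[i][j], dist[i][k] + dist[k][j]). The final matrix gives, for each (i, j), the minimum total weight of any directed path from i to j (possibly empty when i = j).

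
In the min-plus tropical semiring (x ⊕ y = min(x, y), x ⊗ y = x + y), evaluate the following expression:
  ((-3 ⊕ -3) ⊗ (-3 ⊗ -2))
((-3 ⊕ -3) ⊗ (-3 ⊗ -2)) = -8

Expand innermost to outermost. Recall ⊕ takes the minimum of its arguments and ⊗ takes their sum. Working out the expression ((-3 ⊕ -3) ⊗ (-3 ⊗ -2)) gives -8.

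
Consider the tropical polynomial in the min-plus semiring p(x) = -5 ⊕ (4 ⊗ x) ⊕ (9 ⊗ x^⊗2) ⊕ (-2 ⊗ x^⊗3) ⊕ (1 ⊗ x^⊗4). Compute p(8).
p(8) = -5

A tropical monomial a ⊗ x^⊗i evaluates to a + i · x. Evaluating each term at x = 8:
  Term 0 contributes -5 + 0 · 8 = -5
  Term 1 contributes 4 + 1 · 8 = 12
  Term 2 contributes 9 + 2 · 8 = 25
  Term 3 contributes -2 + 3 · 8 = 22
  Term 4 contributes 1 + 4 · 8 = 33
p(8) = ⊕ of these = min[-5, 12, 25, 22, 33] = -5.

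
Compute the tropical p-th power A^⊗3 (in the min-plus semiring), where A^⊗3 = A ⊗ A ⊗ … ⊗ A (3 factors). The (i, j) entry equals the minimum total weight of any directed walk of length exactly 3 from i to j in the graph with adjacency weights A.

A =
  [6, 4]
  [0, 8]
A^⊗3 =
  [10, 8]
  [4, 10]

Each entry (A^⊗3)_ij equals the minimum over all length-3 walks i = v_0 → v_1 → … → v_3 = j of Σ_t A[v_t][v_{t+1}]. For example, for (i, j) = (0, 1) we minimise over 4 possible intermediate vertex sequences; the minimum is 8, attained along the walk 0 → 1 → 0 → 1.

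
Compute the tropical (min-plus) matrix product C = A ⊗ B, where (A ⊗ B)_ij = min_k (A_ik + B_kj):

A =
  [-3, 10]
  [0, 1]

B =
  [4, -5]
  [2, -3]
A ⊗ B =
  [1, -8]
  [3, -5]

Apply the min-plus product entry-by-entry:
  C[0][0] = min over k of (A[0][0] + B[0][0] = -3 + 4 = 1, A[0][1] + B[1][0] = 10 + 2 = 12) = 1 (attained at k = 0)
  C[0][1] = min over k of (A[0][0] + B[0][1] = -3 + -5 = -8, A[0][1] + B[1][1] = 10 + -3 = 7) = -8 (attained at k = 0)
  C[1][0] = min over k of (A[1][0] + B[0][0] = 0 + 4 = 4, A[1][1] + B[1][0] = 1 + 2 = 3) = 3 (attained at k = 1)
  C[1][1] = min over k of (A[1][0] + B[0][1] = 0 + -5 = -5, A[1][1] + B[1][1] = 1 + -3 = -2) = -5 (attained at k = 0)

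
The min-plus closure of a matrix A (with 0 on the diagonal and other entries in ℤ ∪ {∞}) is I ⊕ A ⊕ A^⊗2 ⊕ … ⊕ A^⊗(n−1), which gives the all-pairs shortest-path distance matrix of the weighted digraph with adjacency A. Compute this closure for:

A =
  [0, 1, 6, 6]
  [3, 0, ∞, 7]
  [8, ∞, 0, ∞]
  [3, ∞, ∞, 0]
Closure =
  [0, 1, 6, 6]
  [3, 0, 9, 7]
  [8, 9, 0, 14]
  [3, 4, 9, 0]

This is the Floyd-Warshall all-pairs shortest-path computation. For each intermediate vertex k = 0, 1, …, 3, update dist[i][j] ← min(dist[i][j], dist[i][k] + dist[k][j]). The final matrix gives, for each (i, j), the minimum total weight of any directed path from i to j (possibly empty when i = j).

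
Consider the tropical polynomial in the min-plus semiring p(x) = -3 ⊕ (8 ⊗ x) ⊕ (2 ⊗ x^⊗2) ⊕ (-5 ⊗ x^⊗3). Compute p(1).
p(1) = -3

A tropical monomial a ⊗ x^⊗i evaluates to a + i · x. Evaluating each term at x = 1:
  Term 0 contributes -3 + 0 · 1 = -3
  Term 1 contributes 8 + 1 · 1 = 9
  Term 2 contributes 2 + 2 · 1 = 4
  Term 3 contributes -5 + 3 · 1 = -2
p(1) = ⊕ of these = min[-3, 9, 4, -2] = -3.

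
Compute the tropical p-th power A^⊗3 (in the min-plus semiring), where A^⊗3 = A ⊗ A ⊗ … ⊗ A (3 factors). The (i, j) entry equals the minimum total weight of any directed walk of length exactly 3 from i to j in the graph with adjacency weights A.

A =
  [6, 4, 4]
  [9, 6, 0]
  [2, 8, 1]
A^⊗3 =
  [6, 10, 5]
  [3, 6, 2]
  [4, 7, 3]

Each entry (A^⊗3)_ij equals the minimum over all length-3 walks i = v_0 → v_1 → … → v_3 = j of Σ_t A[v_t][v_{t+1}]. For example, for (i, j) = (0, 2) we minimise over 9 possible intermediate vertex sequences; the minimum is 5, attained along the walk 0 → 1 → 2 → 2.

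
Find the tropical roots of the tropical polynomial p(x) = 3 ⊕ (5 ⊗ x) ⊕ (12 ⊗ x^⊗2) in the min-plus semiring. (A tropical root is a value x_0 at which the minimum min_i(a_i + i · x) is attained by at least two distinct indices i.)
Roots: {-7, -2}

Each tropical root is a break point of the lower envelope of the lines y = a_i + i · x (there are 3 lines, with slopes 0, 1, ..., 2). Only the lines that attain the minimum somewhere contribute to roots; other lines are dominated. Here the surviving (envelope) indices are i = 2, i = 1, i = 0.
Intersections between consecutive envelope lines give the roots: for adjacent envelope indices i < j the intersection is x = (a_i − a_j) / (j − i). Reading off the sorted break points: {-7, -2}.
Verification: at each break x_0, at least two indices attain the minimum of min_i(a_i + i · x_0).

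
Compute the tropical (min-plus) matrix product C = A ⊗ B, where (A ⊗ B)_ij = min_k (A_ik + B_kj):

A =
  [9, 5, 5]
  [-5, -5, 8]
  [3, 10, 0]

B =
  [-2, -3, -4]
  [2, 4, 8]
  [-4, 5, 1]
A ⊗ B =
  [1, 6, 5]
  [-7, -8, -9]
  [-4, 0, -1]

Apply the min-plus product entry-by-entry:
  C[0][0] = min over k of (A[0][0] + B[0][0] = 9 + -2 = 7, A[0][1] + B[1][0] = 5 + 2 = 7, A[0][2] + B[2][0] = 5 + -4 = 1) = 1 (attained at k = 2)
  C[0][1] = min over k of (A[0][0] + B[0][1] = 9 + -3 = 6, A[0][1] + B[1][1] = 5 + 4 = 9, A[0][2] + B[2][1] = 5 + 5 = 10) = 6 (attained at k = 0)
  C[0][2] = min over k of (A[0][0] + B[0][2] = 9 + -4 = 5, A[0][1] + B[1][2] = 5 + 8 = 13, A[0][2] + B[2][2] = 5 + 1 = 6) = 5 (attained at k = 0)
  C[1][0] = min over k of (A[1][0] + B[0][0] = -5 + -2 = -7, A[1][1] + B[1][0] = -5 + 2 = -3, A[1][2] + B[2][0] = 8 + -4 = 4) = -7 (attained at k = 0)
  C[1][1] = min over k of (A[1][0] + B[0][1] = -5 + -3 = -8, A[1][1] + B[1][1] = -5 + 4 = -1, A[1][2] + B[2][1] = 8 + 5 = 13) = -8 (attained at k = 0)
  C[1][2] = min over k of (A[1][0] + B[0][2] = -5 + -4 = -9, A[1][1] + B[1][2] = -5 + 8 = 3, A[1][2] + B[2][2] = 8 + 1 = 9) = -9 (attained at k = 0)
  C[2][0] = min over k of (A[2][0] + B[0][0] = 3 + -2 = 1, A[2][1] + B[1][0] = 10 + 2 = 12, A[2][2] + B[2][0] = 0 + -4 = -4) = -4 (attained at k = 2)
  C[2][1] = min over k of (A[2][0] + B[0][1] = 3 + -3 = 0, A[2][1] + B[1][1] = 10 + 4 = 14, A[2][2] + B[2][1] = 0 + 5 = 5) = 0 (attained at k = 0)
  C[2][2] = min over k of (A[2][0] + B[0][2] = 3 + -4 = -1, A[2][1] + B[1][2] = 10 + 8 = 18, A[2][2] + B[2][2] = 0 + 1 = 1) = -1 (attained at k = 0)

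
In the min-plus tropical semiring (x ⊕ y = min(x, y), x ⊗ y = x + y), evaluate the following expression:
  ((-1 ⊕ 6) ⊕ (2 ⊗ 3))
((-1 ⊕ 6) ⊕ (2 ⊗ 3)) = -1

Expand innermost to outermost. Recall ⊕ takes the minimum of its arguments and ⊗ takes their sum. Working out the expression ((-1 ⊕ 6) ⊕ (2 ⊗ 3)) gives -1.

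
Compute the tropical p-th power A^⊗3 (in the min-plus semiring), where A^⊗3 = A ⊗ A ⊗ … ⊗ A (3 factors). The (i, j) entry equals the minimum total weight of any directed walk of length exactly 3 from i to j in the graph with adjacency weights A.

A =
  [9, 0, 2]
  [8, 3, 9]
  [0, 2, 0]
A^⊗3 =
  [2, 2, 2]
  [9, 9, 9]
  [0, 0, 0]

Each entry (A^⊗3)_ij equals the minimum over all length-3 walks i = v_0 → v_1 → … → v_3 = j of Σ_t A[v_t][v_{t+1}]. For example, for (i, j) = (0, 2) we minimise over 9 possible intermediate vertex sequences; the minimum is 2, attained along the walk 0 → 2 → 2 → 2.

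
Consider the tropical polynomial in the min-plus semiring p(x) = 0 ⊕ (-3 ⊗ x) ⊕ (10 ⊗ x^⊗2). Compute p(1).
p(1) = -2

A tropical monomial a ⊗ x^⊗i evaluates to a + i · x. Evaluating each term at x = 1:
  Term 0 contributes 0 + 0 · 1 = 0
  Term 1 contributes -3 + 1 · 1 = -2
  Term 2 contributes 10 + 2 · 1 = 12
p(1) = ⊕ of these = min[0, -2, 12] = -2.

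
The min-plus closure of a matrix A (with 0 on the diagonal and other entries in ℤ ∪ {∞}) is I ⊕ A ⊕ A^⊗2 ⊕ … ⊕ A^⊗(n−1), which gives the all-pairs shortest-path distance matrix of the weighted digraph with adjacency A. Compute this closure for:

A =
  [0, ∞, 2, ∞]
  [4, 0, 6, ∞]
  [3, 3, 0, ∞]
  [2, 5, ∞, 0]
Closure =
  [0, 5, 2, ∞]
  [4, 0, 6, ∞]
  [3, 3, 0, ∞]
  [2, 5, 4, 0]

This is the Floyd-Warshall all-pairs shortest-path computation. For each intermediate vertex k = 0, 1, …, 3, update dist[i][j] ← min(dist[i][j], dist[i][k] + dist[k][j]). The final matrix gives, for each (i, j), the minimum total weight of any directed path from i to j (possibly empty when i = j).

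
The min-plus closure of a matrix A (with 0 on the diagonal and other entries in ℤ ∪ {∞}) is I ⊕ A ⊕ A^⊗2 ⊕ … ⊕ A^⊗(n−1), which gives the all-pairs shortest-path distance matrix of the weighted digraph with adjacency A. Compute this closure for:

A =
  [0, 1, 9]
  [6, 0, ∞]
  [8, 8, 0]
Closure =
  [0, 1, 9]
  [6, 0, 15]
  [8, 8, 0]

This is the Floyd-Warshall all-pairs shortest-path computation. For each intermediate vertex k = 0, 1, …, 2, update dist[i][j] ← min(dist[i][j], dist[i][k] + dist[k][j]). The final matrix gives, for each (i, j), the minimum total weight of any directed path from i to j (possibly empty when i = j).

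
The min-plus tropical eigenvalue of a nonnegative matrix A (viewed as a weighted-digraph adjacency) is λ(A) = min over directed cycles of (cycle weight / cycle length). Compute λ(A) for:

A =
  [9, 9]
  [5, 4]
λ(A) = 4

Enumerate directed cycles and compute their means (weight / length). Sample:
  cycle 0 → 0: weight = 9, length = 1, mean = 9/1 ≈ 9.000
  cycle 1 → 1: weight = 4, length = 1, mean = 4/1 ≈ 4.000
  cycle 0 → 1 → 0: weight = 14, length = 2, mean = 14/2 ≈ 7.000
  cycle 1 → 0 → 1: weight = 14, length = 2, mean = 14/2 ≈ 7.000
Minimum mean = 4.000, attained e.g. along the cycle 1 → 1 with weight 4 and length 1. So λ(A) = 4/1 = 4.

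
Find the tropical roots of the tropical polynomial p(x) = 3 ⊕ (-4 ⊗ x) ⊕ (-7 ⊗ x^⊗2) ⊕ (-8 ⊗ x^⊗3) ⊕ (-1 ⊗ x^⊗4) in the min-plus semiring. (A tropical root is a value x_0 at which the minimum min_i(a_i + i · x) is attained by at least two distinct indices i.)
Roots: {-7, 1, 3, 7}

Each tropical root is a break point of the lower envelope of the lines y = a_i + i · x (there are 5 lines, with slopes 0, 1, ..., 4). Only the lines that attain the minimum somewhere contribute to roots; other lines are dominated. Here the surviving (envelope) indices are i = 4, i = 3, i = 2, i = 1, i = 0.
Intersections between consecutive envelope lines give the roots: for adjacent envelope indices i < j the intersection is x = (a_i − a_j) / (j − i). Reading off the sorted break points: {-7, 1, 3, 7}.
Verification: at each break x_0, at least two indices attain the minimum of min_i(a_i + i · x_0).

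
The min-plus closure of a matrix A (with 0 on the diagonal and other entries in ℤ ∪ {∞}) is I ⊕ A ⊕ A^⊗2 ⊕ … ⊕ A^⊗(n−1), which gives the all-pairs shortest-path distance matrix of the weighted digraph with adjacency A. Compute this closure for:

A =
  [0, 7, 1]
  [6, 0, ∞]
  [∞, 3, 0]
Closure =
  [0, 4, 1]
  [6, 0, 7]
  [9, 3, 0]

This is the Floyd-Warshall all-pairs shortest-path computation. For each intermediate vertex k = 0, 1, …, 2, update dist[i][j] ← min(dist[i][j], dist[i][k] + dist[k][j]). The final matrix gives, for each (i, j), the minimum total weight of any directed path from i to j (possibly empty when i = j).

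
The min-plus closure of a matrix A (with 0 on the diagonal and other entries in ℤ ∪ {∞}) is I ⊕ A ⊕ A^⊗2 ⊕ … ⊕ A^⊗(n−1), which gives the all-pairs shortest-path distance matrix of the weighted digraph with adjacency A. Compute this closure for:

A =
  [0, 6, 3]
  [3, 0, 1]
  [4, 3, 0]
Closure =
  [0, 6, 3]
  [3, 0, 1]
  [4, 3, 0]

This is the Floyd-Warshall all-pairs shortest-path computation. For each intermediate vertex k = 0, 1, …, 2, update dist[i][j] ← min(dist[i][j], dist[i][k] + dist[k][j]). The final matrix gives, for each (i, j), the minimum total weight of any directed path from i to j (possibly empty when i = j).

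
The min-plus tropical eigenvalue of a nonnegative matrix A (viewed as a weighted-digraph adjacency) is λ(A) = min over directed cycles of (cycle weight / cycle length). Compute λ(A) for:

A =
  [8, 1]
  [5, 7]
λ(A) = 3

Enumerate directed cycles and compute their means (weight / length). Sample:
  cycle 0 → 0: weight = 8, length = 1, mean = 8/1 ≈ 8.000
  cycle 1 → 1: weight = 7, length = 1, mean = 7/1 ≈ 7.000
  cycle 0 → 1 → 0: weight = 6, length = 2, mean = 6/2 ≈ 3.000
  cycle 1 → 0 → 1: weight = 6, length = 2, mean = 6/2 ≈ 3.000
Minimum mean = 3.000, attained e.g. along the cycle 0 → 1 → 0 with weight 6 and length 2. So λ(A) = 6/2 = 3.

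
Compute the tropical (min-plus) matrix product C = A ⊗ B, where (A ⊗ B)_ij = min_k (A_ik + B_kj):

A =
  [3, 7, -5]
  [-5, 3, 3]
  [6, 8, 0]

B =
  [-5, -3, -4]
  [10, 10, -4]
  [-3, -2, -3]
A ⊗ B =
  [-8, -7, -8]
  [-10, -8, -9]
  [-3, -2, -3]

Apply the min-plus product entry-by-entry:
  C[0][0] = min over k of (A[0][0] + B[0][0] = 3 + -5 = -2, A[0][1] + B[1][0] = 7 + 10 = 17, A[0][2] + B[2][0] = -5 + -3 = -8) = -8 (attained at k = 2)
  C[0][1] = min over k of (A[0][0] + B[0][1] = 3 + -3 = 0, A[0][1] + B[1][1] = 7 + 10 = 17, A[0][2] + B[2][1] = -5 + -2 = -7) = -7 (attained at k = 2)
  C[0][2] = min over k of (A[0][0] + B[0][2] = 3 + -4 = -1, A[0][1] + B[1][2] = 7 + -4 = 3, A[0][2] + B[2][2] = -5 + -3 = -8) = -8 (attained at k = 2)
  C[1][0] = min over k of (A[1][0] + B[0][0] = -5 + -5 = -10, A[1][1] + B[1][0] = 3 + 10 = 13, A[1][2] + B[2][0] = 3 + -3 = 0) = -10 (attained at k = 0)
  C[1][1] = min over k of (A[1][0] + B[0][1] = -5 + -3 = -8, A[1][1] + B[1][1] = 3 + 10 = 13, A[1][2] + B[2][1] = 3 + -2 = 1) = -8 (attained at k = 0)
  C[1][2] = min over k of (A[1][0] + B[0][2] = -5 + -4 = -9, A[1][1] + B[1][2] = 3 + -4 = -1, A[1][2] + B[2][2] = 3 + -3 = 0) = -9 (attained at k = 0)
  C[2][0] = min over k of (A[2][0] + B[0][0] = 6 + -5 = 1, A[2][1] + B[1][0] = 8 + 10 = 18, A[2][2] + B[2][0] = 0 + -3 = -3) = -3 (attained at k = 2)
  C[2][1] = min over k of (A[2][0] + B[0][1] = 6 + -3 = 3, A[2][1] + B[1][1] = 8 + 10 = 18, A[2][2] + B[2][1] = 0 + -2 = -2) = -2 (attained at k = 2)
  C[2][2] = min over k of (A[2][0] + B[0][2] = 6 + -4 = 2, A[2][1] + B[1][2] = 8 + -4 = 4, A[2][2] + B[2][2] = 0 + -3 = -3) = -3 (attained at k = 2)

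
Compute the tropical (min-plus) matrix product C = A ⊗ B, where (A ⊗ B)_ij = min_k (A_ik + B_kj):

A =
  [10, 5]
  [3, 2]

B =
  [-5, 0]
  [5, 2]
A ⊗ B =
  [5, 7]
  [-2, 3]

Apply the min-plus product entry-by-entry:
  C[0][0] = min over k of (A[0][0] + B[0][0] = 10 + -5 = 5, A[0][1] + B[1][0] = 5 + 5 = 10) = 5 (attained at k = 0)
  C[0][1] = min over k of (A[0][0] + B[0][1] = 10 + 0 = 10, A[0][1] + B[1][1] = 5 + 2 = 7) = 7 (attained at k = 1)
  C[1][0] = min over k of (A[1][0] + B[0][0] = 3 + -5 = -2, A[1][1] + B[1][0] = 2 + 5 = 7) = -2 (attained at k = 0)
  C[1][1] = min over k of (A[1][0] + B[0][1] = 3 + 0 = 3, A[1][1] + B[1][1] = 2 + 2 = 4) = 3 (attained at k = 0)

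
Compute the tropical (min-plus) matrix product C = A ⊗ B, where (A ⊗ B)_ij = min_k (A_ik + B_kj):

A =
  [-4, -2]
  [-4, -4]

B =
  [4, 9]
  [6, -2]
A ⊗ B =
  [0, -4]
  [0, -6]

Apply the min-plus product entry-by-entry:
  C[0][0] = min over k of (A[0][0] + B[0][0] = -4 + 4 = 0, A[0][1] + B[1][0] = -2 + 6 = 4) = 0 (attained at k = 0)
  C[0][1] = min over k of (A[0][0] + B[0][1] = -4 + 9 = 5, A[0][1] + B[1][1] = -2 + -2 = -4) = -4 (attained at k = 1)
  C[1][0] = min over k of (A[1][0] + B[0][0] = -4 + 4 = 0, A[1][1] + B[1][0] = -4 + 6 = 2) = 0 (attained at k = 0)
  C[1][1] = min over k of (A[1][0] + B[0][1] = -4 + 9 = 5, A[1][1] + B[1][1] = -4 + -2 = -6) = -6 (attained at k = 1)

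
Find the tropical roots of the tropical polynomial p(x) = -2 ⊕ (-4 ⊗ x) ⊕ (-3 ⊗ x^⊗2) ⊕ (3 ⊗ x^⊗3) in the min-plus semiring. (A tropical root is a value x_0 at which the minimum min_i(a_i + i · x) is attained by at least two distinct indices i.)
Roots: {-6, -1, 2}

Each tropical root is a break point of the lower envelope of the lines y = a_i + i · x (there are 4 lines, with slopes 0, 1, ..., 3). Only the lines that attain the minimum somewhere contribute to roots; other lines are dominated. Here the surviving (envelope) indices are i = 3, i = 2, i = 1, i = 0.
Intersections between consecutive envelope lines give the roots: for adjacent envelope indices i < j the intersection is x = (a_i − a_j) / (j − i). Reading off the sorted break points: {-6, -1, 2}.
Verification: at each break x_0, at least two indices attain the minimum of min_i(a_i + i · x_0).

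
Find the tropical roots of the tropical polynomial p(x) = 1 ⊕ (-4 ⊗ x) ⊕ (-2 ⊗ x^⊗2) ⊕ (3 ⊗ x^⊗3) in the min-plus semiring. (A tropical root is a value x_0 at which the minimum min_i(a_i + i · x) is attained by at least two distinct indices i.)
Roots: {-5, -2, 5}

Each tropical root is a break point of the lower envelope of the lines y = a_i + i · x (there are 4 lines, with slopes 0, 1, ..., 3). Only the lines that attain the minimum somewhere contribute to roots; other lines are dominated. Here the surviving (envelope) indices are i = 3, i = 2, i = 1, i = 0.
Intersections between consecutive envelope lines give the roots: for adjacent envelope indices i < j the intersection is x = (a_i − a_j) / (j − i). Reading off the sorted break points: {-5, -2, 5}.
Verification: at each break x_0, at least two indices attain the minimum of min_i(a_i + i · x_0).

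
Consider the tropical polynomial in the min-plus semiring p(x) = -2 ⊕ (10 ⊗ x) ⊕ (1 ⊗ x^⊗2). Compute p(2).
p(2) = -2

A tropical monomial a ⊗ x^⊗i evaluates to a + i · x. Evaluating each term at x = 2:
  Term 0 contributes -2 + 0 · 2 = -2
  Term 1 contributes 10 + 1 · 2 = 12
  Term 2 contributes 1 + 2 · 2 = 5
p(2) = ⊕ of these = min[-2, 12, 5] = -2.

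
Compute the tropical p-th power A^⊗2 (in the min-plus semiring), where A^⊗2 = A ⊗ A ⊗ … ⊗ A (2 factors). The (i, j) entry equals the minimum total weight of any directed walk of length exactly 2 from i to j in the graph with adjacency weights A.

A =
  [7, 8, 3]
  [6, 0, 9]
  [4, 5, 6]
A^⊗2 =
  [7, 8, 9]
  [6, 0, 9]
  [10, 5, 7]

Each entry (A^⊗2)_ij equals the minimum over all length-2 walks i = v_0 → v_1 → … → v_2 = j of Σ_t A[v_t][v_{t+1}]. For example, for (i, j) = (0, 2) we minimise over 3 possible intermediate vertex sequences; the minimum is 9, attained along the walk 0 → 2 → 2.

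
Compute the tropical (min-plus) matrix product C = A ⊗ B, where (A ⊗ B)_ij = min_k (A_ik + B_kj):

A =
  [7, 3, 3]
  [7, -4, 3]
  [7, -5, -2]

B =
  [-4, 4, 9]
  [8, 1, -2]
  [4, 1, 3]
A ⊗ B =
  [3, 4, 1]
  [3, -3, -6]
  [2, -4, -7]

Apply the min-plus product entry-by-entry:
  C[0][0] = min over k of (A[0][0] + B[0][0] = 7 + -4 = 3, A[0][1] + B[1][0] = 3 + 8 = 11, A[0][2] + B[2][0] = 3 + 4 = 7) = 3 (attained at k = 0)
  C[0][1] = min over k of (A[0][0] + B[0][1] = 7 + 4 = 11, A[0][1] + B[1][1] = 3 + 1 = 4, A[0][2] + B[2][1] = 3 + 1 = 4) = 4 (attained at k = 1)
  C[0][2] = min over k of (A[0][0] + B[0][2] = 7 + 9 = 16, A[0][1] + B[1][2] = 3 + -2 = 1, A[0][2] + B[2][2] = 3 + 3 = 6) = 1 (attained at k = 1)
  C[1][0] = min over k of (A[1][0] + B[0][0] = 7 + -4 = 3, A[1][1] + B[1][0] = -4 + 8 = 4, A[1][2] + B[2][0] = 3 + 4 = 7) = 3 (attained at k = 0)
  C[1][1] = min over k of (A[1][0] + B[0][1] = 7 + 4 = 11, A[1][1] + B[1][1] = -4 + 1 = -3, A[1][2] + B[2][1] = 3 + 1 = 4) = -3 (attained at k = 1)
  C[1][2] = min over k of (A[1][0] + B[0][2] = 7 + 9 = 16, A[1][1] + B[1][2] = -4 + -2 = -6, A[1][2] + B[2][2] = 3 + 3 = 6) = -6 (attained at k = 1)
  C[2][0] = min over k of (A[2][0] + B[0][0] = 7 + -4 = 3, A[2][1] + B[1][0] = -5 + 8 = 3, A[2][2] + B[2][0] = -2 + 4 = 2) = 2 (attained at k = 2)
  C[2][1] = min over k of (A[2][0] + B[0][1] = 7 + 4 = 11, A[2][1] + B[1][1] = -5 + 1 = -4, A[2][2] + B[2][1] = -2 + 1 = -1) = -4 (attained at k = 1)
  C[2][2] = min over k of (A[2][0] + B[0][2] = 7 + 9 = 16, A[2][1] + B[1][2] = -5 + -2 = -7, A[2][2] + B[2][2] = -2 + 3 = 1) = -7 (attained at k = 1)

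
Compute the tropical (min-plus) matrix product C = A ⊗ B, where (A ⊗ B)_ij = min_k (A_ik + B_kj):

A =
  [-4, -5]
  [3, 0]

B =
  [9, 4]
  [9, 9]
A ⊗ B =
  [4, 0]
  [9, 7]

Apply the min-plus product entry-by-entry:
  C[0][0] = min over k of (A[0][0] + B[0][0] = -4 + 9 = 5, A[0][1] + B[1][0] = -5 + 9 = 4) = 4 (attained at k = 1)
  C[0][1] = min over k of (A[0][0] + B[0][1] = -4 + 4 = 0, A[0][1] + B[1][1] = -5 + 9 = 4) = 0 (attained at k = 0)
  C[1][0] = min over k of (A[1][0] + B[0][0] = 3 + 9 = 12, A[1][1] + B[1][0] = 0 + 9 = 9) = 9 (attained at k = 1)
  C[1][1] = min over k of (A[1][0] + B[0][1] = 3 + 4 = 7, A[1][1] + B[1][1] = 0 + 9 = 9) = 7 (attained at k = 0)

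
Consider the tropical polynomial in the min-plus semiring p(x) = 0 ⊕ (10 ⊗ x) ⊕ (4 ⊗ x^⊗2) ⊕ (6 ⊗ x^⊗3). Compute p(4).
p(4) = 0

A tropical monomial a ⊗ x^⊗i evaluates to a + i · x. Evaluating each term at x = 4:
  Term 0 contributes 0 + 0 · 4 = 0
  Term 1 contributes 10 + 1 · 4 = 14
  Term 2 contributes 4 + 2 · 4 = 12
  Term 3 contributes 6 + 3 · 4 = 18
p(4) = ⊕ of these = min[0, 14, 12, 18] = 0.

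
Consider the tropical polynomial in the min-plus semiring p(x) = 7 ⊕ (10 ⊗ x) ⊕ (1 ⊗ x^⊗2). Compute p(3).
p(3) = 7

A tropical monomial a ⊗ x^⊗i evaluates to a + i · x. Evaluating each term at x = 3:
  Term 0 contributes 7 + 0 · 3 = 7
  Term 1 contributes 10 + 1 · 3 = 13
  Term 2 contributes 1 + 2 · 3 = 7
p(3) = ⊕ of these = min[7, 13, 7] = 7.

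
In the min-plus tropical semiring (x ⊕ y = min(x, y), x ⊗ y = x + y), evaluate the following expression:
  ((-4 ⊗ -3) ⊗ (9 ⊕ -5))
((-4 ⊗ -3) ⊗ (9 ⊕ -5)) = -12

Expand innermost to outermost. Recall ⊕ takes the minimum of its arguments and ⊗ takes their sum. Working out the expression ((-4 ⊗ -3) ⊗ (9 ⊕ -5)) gives -12.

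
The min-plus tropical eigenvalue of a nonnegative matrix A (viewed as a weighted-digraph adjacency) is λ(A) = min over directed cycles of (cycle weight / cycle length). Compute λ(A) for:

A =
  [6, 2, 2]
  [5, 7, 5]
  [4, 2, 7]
λ(A) = 3

Enumerate directed cycles and compute their means (weight / length). Sample:
  cycle 0 → 0: weight = 6, length = 1, mean = 6/1 ≈ 6.000
  cycle 1 → 1: weight = 7, length = 1, mean = 7/1 ≈ 7.000
  cycle 2 → 2: weight = 7, length = 1, mean = 7/1 ≈ 7.000
  cycle 0 → 1 → 0: weight = 7, length = 2, mean = 7/2 ≈ 3.500
  cycle 0 → 2 → 0: weight = 6, length = 2, mean = 6/2 ≈ 3.000
  cycle 1 → 0 → 1: weight = 7, length = 2, mean = 7/2 ≈ 3.500
Minimum mean = 3.000, attained e.g. along the cycle 0 → 2 → 0 with weight 6 and length 2. So λ(A) = 6/2 = 3.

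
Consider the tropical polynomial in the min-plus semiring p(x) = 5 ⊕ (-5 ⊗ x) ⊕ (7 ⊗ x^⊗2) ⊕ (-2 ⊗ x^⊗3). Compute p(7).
p(7) = 2

A tropical monomial a ⊗ x^⊗i evaluates to a + i · x. Evaluating each term at x = 7:
  Term 0 contributes 5 + 0 · 7 = 5
  Term 1 contributes -5 + 1 · 7 = 2
  Term 2 contributes 7 + 2 · 7 = 21
  Term 3 contributes -2 + 3 · 7 = 19
p(7) = ⊕ of these = min[5, 2, 21, 19] = 2.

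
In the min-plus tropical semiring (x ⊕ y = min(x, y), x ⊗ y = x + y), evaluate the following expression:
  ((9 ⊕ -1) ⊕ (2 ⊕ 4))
((9 ⊕ -1) ⊕ (2 ⊕ 4)) = -1

Expand innermost to outermost. Recall ⊕ takes the minimum of its arguments and ⊗ takes their sum. Working out the expression ((9 ⊕ -1) ⊕ (2 ⊕ 4)) gives -1.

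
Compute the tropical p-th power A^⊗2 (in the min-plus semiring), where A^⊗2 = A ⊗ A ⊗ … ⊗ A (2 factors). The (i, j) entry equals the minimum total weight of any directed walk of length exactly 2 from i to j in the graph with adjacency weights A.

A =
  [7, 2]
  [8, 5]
A^⊗2 =
  [10, 7]
  [13, 10]

Each entry (A^⊗2)_ij equals the minimum over all length-2 walks i = v_0 → v_1 → … → v_2 = j of Σ_t A[v_t][v_{t+1}]. For example, for (i, j) = (0, 1) we minimise over 2 possible intermediate vertex sequences; the minimum is 7, attained along the walk 0 → 1 → 1.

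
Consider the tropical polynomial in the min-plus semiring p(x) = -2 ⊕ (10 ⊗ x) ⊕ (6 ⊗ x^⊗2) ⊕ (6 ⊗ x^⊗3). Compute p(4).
p(4) = -2

A tropical monomial a ⊗ x^⊗i evaluates to a + i · x. Evaluating each term at x = 4:
  Term 0 contributes -2 + 0 · 4 = -2
  Term 1 contributes 10 + 1 · 4 = 14
  Term 2 contributes 6 + 2 · 4 = 14
  Term 3 contributes 6 + 3 · 4 = 18
p(4) = ⊕ of these = min[-2, 14, 14, 18] = -2.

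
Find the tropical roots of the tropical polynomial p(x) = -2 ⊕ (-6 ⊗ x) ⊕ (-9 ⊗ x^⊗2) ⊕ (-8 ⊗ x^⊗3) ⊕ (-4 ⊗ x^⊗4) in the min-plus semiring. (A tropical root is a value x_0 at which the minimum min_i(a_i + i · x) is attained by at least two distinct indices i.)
Roots: {-4, -1, 3, 4}

Each tropical root is a break point of the lower envelope of the lines y = a_i + i · x (there are 5 lines, with slopes 0, 1, ..., 4). Only the lines that attain the minimum somewhere contribute to roots; other lines are dominated. Here the surviving (envelope) indices are i = 4, i = 3, i = 2, i = 1, i = 0.
Intersections between consecutive envelope lines give the roots: for adjacent envelope indices i < j the intersection is x = (a_i − a_j) / (j − i). Reading off the sorted break points: {-4, -1, 3, 4}.
Verification: at each break x_0, at least two indices attain the minimum of min_i(a_i + i · x_0).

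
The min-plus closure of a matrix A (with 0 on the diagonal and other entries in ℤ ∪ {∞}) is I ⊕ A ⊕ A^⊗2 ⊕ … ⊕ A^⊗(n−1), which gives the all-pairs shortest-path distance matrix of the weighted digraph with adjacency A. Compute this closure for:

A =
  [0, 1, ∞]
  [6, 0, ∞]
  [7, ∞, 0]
Closure =
  [0, 1, ∞]
  [6, 0, ∞]
  [7, 8, 0]

This is the Floyd-Warshall all-pairs shortest-path computation. For each intermediate vertex k = 0, 1, …, 2, update dist[i][j] ← min(dist[i][j], dist[i][k] + dist[k][j]). The final matrix gives, for each (i, j), the minimum total weight of any directed path from i to j (possibly empty when i = j).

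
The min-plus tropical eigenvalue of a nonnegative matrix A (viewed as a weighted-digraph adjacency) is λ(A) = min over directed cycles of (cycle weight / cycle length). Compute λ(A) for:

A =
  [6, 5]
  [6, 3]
λ(A) = 3

Enumerate directed cycles and compute their means (weight / length). Sample:
  cycle 0 → 0: weight = 6, length = 1, mean = 6/1 ≈ 6.000
  cycle 1 → 1: weight = 3, length = 1, mean = 3/1 ≈ 3.000
  cycle 0 → 1 → 0: weight = 11, length = 2, mean = 11/2 ≈ 5.500
  cycle 1 → 0 → 1: weight = 11, length = 2, mean = 11/2 ≈ 5.500
Minimum mean = 3.000, attained e.g. along the cycle 1 → 1 with weight 3 and length 1. So λ(A) = 3/1 = 3.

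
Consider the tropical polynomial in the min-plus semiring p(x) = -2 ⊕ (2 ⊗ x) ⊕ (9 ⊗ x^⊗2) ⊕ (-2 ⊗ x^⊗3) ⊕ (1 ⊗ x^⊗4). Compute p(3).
p(3) = -2

A tropical monomial a ⊗ x^⊗i evaluates to a + i · x. Evaluating each term at x = 3:
  Term 0 contributes -2 + 0 · 3 = -2
  Term 1 contributes 2 + 1 · 3 = 5
  Term 2 contributes 9 + 2 · 3 = 15
  Term 3 contributes -2 + 3 · 3 = 7
  Term 4 contributes 1 + 4 · 3 = 13
p(3) = ⊕ of these = min[-2, 5, 15, 7, 13] = -2.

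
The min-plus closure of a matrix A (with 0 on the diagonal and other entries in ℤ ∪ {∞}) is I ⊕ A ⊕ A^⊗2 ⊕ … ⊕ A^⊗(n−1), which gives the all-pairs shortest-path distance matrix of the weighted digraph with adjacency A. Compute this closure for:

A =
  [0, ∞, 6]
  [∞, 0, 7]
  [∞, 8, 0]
Closure =
  [0, 14, 6]
  [∞, 0, 7]
  [∞, 8, 0]

This is the Floyd-Warshall all-pairs shortest-path computation. For each intermediate vertex k = 0, 1, …, 2, update dist[i][j] ← min(dist[i][j], dist[i][k] + dist[k][j]). The final matrix gives, for each (i, j), the minimum total weight of any directed path from i to j (possibly empty when i = j).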